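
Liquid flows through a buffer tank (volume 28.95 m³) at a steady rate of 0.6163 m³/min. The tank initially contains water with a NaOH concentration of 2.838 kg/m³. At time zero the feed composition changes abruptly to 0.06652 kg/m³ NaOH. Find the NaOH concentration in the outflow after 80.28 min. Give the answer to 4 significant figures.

0.5683 kg/m³

Transient balance on the dissolved component: V dC/dt = Q(C_in − C).
Rewrite as dC/dt + C/τ = C_in/τ, τ = V/Q = 46.9739 min.
This is linear first-order; C(t) = C_in + (C₀ − C_in) e^(−t/τ).
C(80.28) = 0.06652 + (2.838 − 0.06652)·e^(−80.28/46.9739) = 0.06652 + (2.77148)·0.181040 = 0.568270 kg/m³.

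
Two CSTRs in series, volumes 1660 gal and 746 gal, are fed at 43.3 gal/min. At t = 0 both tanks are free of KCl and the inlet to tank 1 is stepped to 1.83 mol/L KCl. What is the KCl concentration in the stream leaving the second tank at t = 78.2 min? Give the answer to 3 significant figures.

1.41 mol/L

Time constants: τᵢ = Vᵢ/Q for each well-mixed tank.
τ₁ = 1660/43.3 = 38.337 min; τ₂ = 746/43.3 = 17.229 min.
Solving the cascade with C₁(0)=C₂(0)=0 gives C₂(t) = C_in[1 − (τ₁ e^(−t/τ₁) − τ₂ e^(−t/τ₂))/(τ₁ − τ₂)].
At t = 78.2: e^(−t/τ₁) = 0.13006, e^(−t/τ₂) = 0.010685.
C₂ = 1.83·[1 − (38.337·0.13006 − 17.229·0.010685)/(21.109)] = 1.83·0.77252 = 1.4137 mol/L.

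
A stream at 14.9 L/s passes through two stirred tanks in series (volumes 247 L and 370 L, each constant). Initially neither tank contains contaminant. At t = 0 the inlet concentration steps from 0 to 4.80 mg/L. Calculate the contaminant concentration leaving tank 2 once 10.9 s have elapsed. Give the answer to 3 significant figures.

0.485 mg/L

Each tank obeys Vᵢ dCᵢ/dt = Q(Cᵢ₋₁ − Cᵢ), so τᵢ = Vᵢ/Q.
τ₁ = 247/14.9 = 16.577 s; τ₂ = 370/14.9 = 24.832 s.
Tank 1: C₁ = C_in(1 − e^(−t/τ₁)). Tank 2 (τ₁ ≠ τ₂): C₂ = C_in[1 − (τ₁ e^(−t/τ₁) − τ₂ e^(−t/τ₂))/(τ₁ − τ₂)].
At t = 10.9: e^(−t/τ₁) = 0.51813, e^(−t/τ₂) = 0.64472.
C₂ = 4.80·[1 − (16.577·0.51813 − 24.832·0.64472)/(-8.2550)] = 4.80·0.10108 = 0.48520 mg/L.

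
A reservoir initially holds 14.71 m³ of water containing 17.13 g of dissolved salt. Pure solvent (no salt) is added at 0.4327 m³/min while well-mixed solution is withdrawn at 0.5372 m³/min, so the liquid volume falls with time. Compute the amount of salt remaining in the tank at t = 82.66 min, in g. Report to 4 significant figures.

Let m(t) be the amount of salt. Volume: V(t) = V₀ + (Q_in − Q_out) t = 14.71 − 0.104500 t; V(82.66) = 6.07203 m³.
Solute balance: dm/dt = 0 − Q_out C = −Q_out m/V(t).
Separate: dm/m = −Q_out dt/V(t) ⇒ ln(m/m₀) = −(Q_out/(Q_in−Q_out)) ln(V/V₀).
m = m₀ (V₀/V)^(Q_out/(Q_in−Q_out)) = 17.13 × (14.71/6.07203)^(-5.14067) = 0.181262 g.

0.1813 g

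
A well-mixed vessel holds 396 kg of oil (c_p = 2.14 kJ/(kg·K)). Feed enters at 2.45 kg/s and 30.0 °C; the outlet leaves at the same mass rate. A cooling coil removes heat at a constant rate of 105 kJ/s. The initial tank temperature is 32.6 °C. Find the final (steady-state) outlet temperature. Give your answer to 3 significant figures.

M c_p dT/dt = ṁ c_p (T_in − T) − Q̇.
At steady state dT/dt = 0 ⇒ T_ss = T_in − Q̇/(ṁ c_p) = 30.0 − 105/(2.45·2.14) = 9.9733 °C.

9.97 °C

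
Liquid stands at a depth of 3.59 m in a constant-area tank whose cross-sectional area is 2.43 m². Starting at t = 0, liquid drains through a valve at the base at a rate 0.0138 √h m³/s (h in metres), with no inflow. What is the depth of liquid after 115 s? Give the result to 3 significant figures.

Volume balance on the tank: A dh/dt = −0.0138 √h.
∫ h^(−1/2) dh = −(0.0138/A) ∫ dt, giving 2√h = 2√h₀ − (0.0138/A) t.
√h = √3.59 − 0.0138·115/(2·2.43) = 1.8947 − 0.32654 = 1.5682.
h = 1.5682² = 2.4592 m.

2.46 m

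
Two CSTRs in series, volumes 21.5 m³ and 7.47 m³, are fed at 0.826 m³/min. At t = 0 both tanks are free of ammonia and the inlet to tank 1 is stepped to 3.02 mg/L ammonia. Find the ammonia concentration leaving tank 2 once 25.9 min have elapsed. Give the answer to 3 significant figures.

1.40 mg/L

Each tank obeys Vᵢ dCᵢ/dt = Q(Cᵢ₋₁ − Cᵢ), so τᵢ = Vᵢ/Q.
τ₁ = 21.5/0.826 = 26.029 min; τ₂ = 7.47/0.826 = 9.0436 min.
Solving the cascade with C₁(0)=C₂(0)=0 gives C₂(t) = C_in[1 − (τ₁ e^(−t/τ₁) − τ₂ e^(−t/τ₂))/(τ₁ − τ₂)].
At t = 25.9: e^(−t/τ₁) = 0.36971, e^(−t/τ₂) = 0.057045.
C₂ = 3.02·[1 − (26.029·0.36971 − 9.0436·0.057045)/(16.985)] = 3.02·0.46382 = 1.4007 mg/L.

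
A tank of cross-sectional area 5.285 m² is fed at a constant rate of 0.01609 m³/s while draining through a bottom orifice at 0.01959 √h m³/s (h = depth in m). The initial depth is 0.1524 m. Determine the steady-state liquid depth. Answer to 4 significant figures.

0.6746 m

A dh/dt = Q_in − 0.01959 √h. Steady state requires inflow = outflow:
Q_in = 0.01959 √h_ss ⇒ √h_ss = 0.01609/0.01959 = 0.821337.
h_ss = 0.821337² = 0.674595 m. (Since h₀ = 0.1524 m < h_ss, the level will rise toward this value.)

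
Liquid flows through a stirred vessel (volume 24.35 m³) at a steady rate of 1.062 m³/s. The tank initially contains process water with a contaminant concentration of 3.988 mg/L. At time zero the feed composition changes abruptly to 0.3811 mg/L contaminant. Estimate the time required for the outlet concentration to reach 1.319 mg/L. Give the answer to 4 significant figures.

Species balance: V dC/dt = Q(C_in − C) ⇒ τ = V/Q = 22.9284 s.
C(t) = C_in + (C₀ − C_in) e^(−t/τ). Set C = 1.319 and solve for t:
e^(−t/τ) = (C − C_in)/(C₀ − C_in) = (1.319 − 0.3811)/(3.988 − 0.3811) = 0.260029
t = −τ ln(…) = 22.9284 × 1.34696 = 30.8837 s.

30.88 s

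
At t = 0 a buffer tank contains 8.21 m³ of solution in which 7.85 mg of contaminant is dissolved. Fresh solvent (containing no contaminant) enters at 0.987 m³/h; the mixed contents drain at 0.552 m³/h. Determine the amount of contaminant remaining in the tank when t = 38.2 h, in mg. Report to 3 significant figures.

Total volume: dV/dt = Q_in − Q_out = 0.43500 m³/h, so V(t) = 8.21 + 0.43500 t and V(38.2) = 24.827 m³.
Species balance (pure solvent in): dm/dt = −Q_out · m/V(t).
dm/m = −Q_out dt/(V₀ + 0.43500 t); integrating gives ln(m/m₀) = −(Q_out/(Q_in−Q_out)) ln(V/V₀).
m = m₀ (V₀/V)^(Q_out/(Q_in−Q_out)) = 7.85 × (8.21/24.827)^(1.2690) = 1.9277 mg.

1.93 mg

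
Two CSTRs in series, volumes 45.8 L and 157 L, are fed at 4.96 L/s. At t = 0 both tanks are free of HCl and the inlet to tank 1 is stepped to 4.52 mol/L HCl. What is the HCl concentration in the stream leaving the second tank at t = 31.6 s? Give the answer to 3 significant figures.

2.23 mol/L

Species balance on tank i: dCᵢ/dt = (Cᵢ₋₁ − Cᵢ)/τᵢ with τᵢ = Vᵢ/Q.
τ₁ = 45.8/4.96 = 9.2339 s; τ₂ = 157/4.96 = 31.653 s.
Solving the cascade with C₁(0)=C₂(0)=0 gives C₂(t) = C_in[1 − (τ₁ e^(−t/τ₁) − τ₂ e^(−t/τ₂))/(τ₁ − τ₂)].
At t = 31.6: e^(−t/τ₁) = 0.032641, e^(−t/τ₂) = 0.36850.
C₂ = 4.52·[1 − (9.2339·0.032641 − 31.653·0.36850)/(-22.419)] = 4.52·0.49317 = 2.2291 mol/L.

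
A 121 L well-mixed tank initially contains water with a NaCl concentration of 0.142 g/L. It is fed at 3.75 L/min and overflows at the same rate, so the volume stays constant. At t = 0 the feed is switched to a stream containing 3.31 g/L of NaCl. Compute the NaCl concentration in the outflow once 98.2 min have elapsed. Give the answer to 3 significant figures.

3.16 g/L

Unsteady species balance (constant V, well mixed): V dC/dt = Q(C_in − C).
Rewrite as dC/dt + C/τ = C_in/τ, τ = V/Q = 32.267 min.
This is linear first-order; C(t) = C_in + (C₀ − C_in) e^(−t/τ).
C(98.2) = 3.31 + (0.142 − 3.31)·e^(−98.2/32.267) = 3.31 + (-3.1680)·0.047673 = 3.1590 g/L.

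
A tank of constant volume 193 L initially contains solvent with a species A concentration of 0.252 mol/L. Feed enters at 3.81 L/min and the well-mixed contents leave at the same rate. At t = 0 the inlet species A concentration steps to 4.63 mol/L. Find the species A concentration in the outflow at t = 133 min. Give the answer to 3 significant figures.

Unsteady species balance (constant V, well mixed): V dC/dt = Q(C_in − C).
Rewrite as dC/dt + C/τ = C_in/τ, τ = V/Q = 50.656 min.
Solution: C(t) = C_in + (C₀ − C_in) e^(−t/τ).
C(133) = 4.63 + (0.252 − 4.63)·e^(−133/50.656) = 4.63 + (-4.3780)·0.072400 = 4.3130 mol/L.

4.31 mol/L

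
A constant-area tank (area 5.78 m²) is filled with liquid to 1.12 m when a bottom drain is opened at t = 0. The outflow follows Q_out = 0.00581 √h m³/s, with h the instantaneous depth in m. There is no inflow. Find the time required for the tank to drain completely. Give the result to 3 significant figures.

2110 s

Accumulation of liquid (constant cross-section A): A dh/dt = −0.00581 √h.
∫ h^(−1/2) dh = −(0.00581/A) ∫ dt, giving 2√h = 2√h₀ − (0.00581/A) t.
Tank is empty when √h = 0: t_empty = 2A√h₀/0.00581.
t_empty = 2·5.78·√1.12/0.00581 = 11.560·1.0583/0.00581 = 2105.7 s.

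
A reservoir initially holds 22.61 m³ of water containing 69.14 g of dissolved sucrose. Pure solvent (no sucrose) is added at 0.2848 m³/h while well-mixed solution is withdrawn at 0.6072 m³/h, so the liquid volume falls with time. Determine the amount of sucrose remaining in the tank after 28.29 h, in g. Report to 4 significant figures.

26.14 g

Let m(t) be the amount of sucrose. Volume: V(t) = V₀ + (Q_in − Q_out) t = 22.61 − 0.322400 t; V(28.29) = 13.4893 m³.
Solute balance: dm/dt = 0 − Q_out C = −Q_out m/V(t).
Separate: dm/m = −Q_out dt/V(t) ⇒ ln(m/m₀) = −(Q_out/(Q_in−Q_out)) ln(V/V₀).
m = m₀ (V₀/V)^(Q_out/(Q_in−Q_out)) = 69.14 × (22.61/13.4893)^(-1.88337) = 26.1377 g.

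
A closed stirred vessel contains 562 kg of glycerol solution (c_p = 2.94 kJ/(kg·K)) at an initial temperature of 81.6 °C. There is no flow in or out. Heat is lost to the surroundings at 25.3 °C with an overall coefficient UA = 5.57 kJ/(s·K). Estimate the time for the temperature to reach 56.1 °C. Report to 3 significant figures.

179 s

First-law balance (no shaft work): M c_p dT/dt = −UA(T − T_amb).
τ = M c_p/UA = 296.64 s; T_ss = T_amb = 25.300 °C.
T(t) = T_ss + (T₀ − T_ss)e^(−t/τ); set T = 56.1:
t = −τ ln[(T − T_ss)/(T₀ − T_ss)] = −296.64 · ln(0.54707) = 178.93 s.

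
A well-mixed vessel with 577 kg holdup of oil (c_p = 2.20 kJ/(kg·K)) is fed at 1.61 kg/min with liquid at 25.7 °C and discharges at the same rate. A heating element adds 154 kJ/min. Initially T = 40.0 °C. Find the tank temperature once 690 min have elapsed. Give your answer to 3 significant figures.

Energy balance: M c_p dT/dt = ṁ c_p (T_in − T) + 154.
Rearrange: dT/dt = (T_ss − T)/τ with τ = M/ṁ = 358.39 min and T_ss = T_in + Q̇/(ṁ c_p) = 69.178 °C.
Integrating: T(t) = T_ss + (T₀ − T_ss) e^(−t/τ).
T(690) = 69.178 + (-29.178)·e^(−690/358.39) = 69.178 + (-29.178)·0.14583 = 64.923 °C.

64.9 °C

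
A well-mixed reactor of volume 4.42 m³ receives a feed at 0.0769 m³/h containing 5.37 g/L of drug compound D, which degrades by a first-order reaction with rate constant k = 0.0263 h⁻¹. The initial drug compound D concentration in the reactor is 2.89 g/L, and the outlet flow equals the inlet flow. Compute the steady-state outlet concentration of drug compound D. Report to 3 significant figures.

2.14 g/L

Species balance: V dC/dt = Q C_in − Q C − k V C.
Steady state (dC/dt = 0): C_ss = Q C_in/(Q + kV) = C_in/(1 + kV/Q).
C_ss = 0.0769·5.37/(0.0769 + 0.0263·4.42) = 0.41295/0.19315 = 2.1380 g/L.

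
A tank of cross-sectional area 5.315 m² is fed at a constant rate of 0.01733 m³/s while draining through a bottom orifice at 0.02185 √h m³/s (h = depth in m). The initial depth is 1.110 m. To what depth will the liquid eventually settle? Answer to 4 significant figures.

A dh/dt = Q_in − 0.02185 √h. Steady state requires inflow = outflow:
Q_in = 0.02185 √h_ss ⇒ √h_ss = 0.01733/0.02185 = 0.793135.
h_ss = 0.793135² = 0.629063 m. (Since h₀ = 1.110 m > h_ss, the level will fall toward this value.)

0.6291 m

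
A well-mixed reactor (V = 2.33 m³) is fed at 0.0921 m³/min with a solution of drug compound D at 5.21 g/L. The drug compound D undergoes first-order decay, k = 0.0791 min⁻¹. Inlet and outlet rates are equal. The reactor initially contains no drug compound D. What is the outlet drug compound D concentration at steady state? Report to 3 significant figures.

V dC/dt = Q(C_in − C) − k V C.
Steady state (dC/dt = 0): C_ss = Q C_in/(Q + kV) = C_in/(1 + kV/Q).
C_ss = 0.0921·5.21/(0.0921 + 0.0791·2.33) = 0.47984/0.27640 = 1.7360 g/L.

1.74 g/L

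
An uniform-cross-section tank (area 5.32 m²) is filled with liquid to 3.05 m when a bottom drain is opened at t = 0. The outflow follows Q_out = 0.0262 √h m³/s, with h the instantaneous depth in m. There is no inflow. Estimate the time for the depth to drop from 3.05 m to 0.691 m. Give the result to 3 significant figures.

With no inflow, A dh/dt = −0.0262 √h.
This is separable: 2 d(√h)/dt = −0.0262/A, so √h = √h₀ − (0.0262/(2A)) t.
t = 2A(√h₀ − √h)/0.0262 = 2·5.32·(√3.05 − √0.691)/0.0262
  = 10.640 × (1.7464 − 0.83126) / 0.0262 = 371.65 s.

372 s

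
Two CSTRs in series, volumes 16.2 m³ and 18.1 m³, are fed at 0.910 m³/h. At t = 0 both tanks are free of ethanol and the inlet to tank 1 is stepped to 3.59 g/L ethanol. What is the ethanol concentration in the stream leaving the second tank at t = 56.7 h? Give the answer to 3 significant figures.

2.88 g/L

Species balance on tank i: dCᵢ/dt = (Cᵢ₋₁ − Cᵢ)/τᵢ with τᵢ = Vᵢ/Q.
τ₁ = 16.2/0.910 = 17.802 h; τ₂ = 18.1/0.910 = 19.890 h.
Tank 1: C₁ = C_in(1 − e^(−t/τ₁)). Tank 2 (τ₁ ≠ τ₂): C₂ = C_in[1 − (τ₁ e^(−t/τ₁) − τ₂ e^(−t/τ₂))/(τ₁ − τ₂)].
At t = 56.7: e^(−t/τ₁) = 0.041378, e^(−t/τ₂) = 0.057806.
C₂ = 3.59·[1 − (17.802·0.041378 − 19.890·0.057806)/(-2.0879)] = 3.59·0.80213 = 2.8796 g/L.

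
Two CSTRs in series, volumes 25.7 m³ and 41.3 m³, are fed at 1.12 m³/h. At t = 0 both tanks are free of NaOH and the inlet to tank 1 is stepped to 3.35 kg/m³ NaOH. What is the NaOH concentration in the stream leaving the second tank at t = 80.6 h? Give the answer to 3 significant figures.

2.52 kg/m³

Time constants: τᵢ = Vᵢ/Q for each well-mixed tank.
τ₁ = 25.7/1.12 = 22.946 h; τ₂ = 41.3/1.12 = 36.875 h.
Solving the cascade with C₁(0)=C₂(0)=0 gives C₂(t) = C_in[1 − (τ₁ e^(−t/τ₁) − τ₂ e^(−t/τ₂))/(τ₁ − τ₂)].
At t = 80.6: e^(−t/τ₁) = 0.029821, e^(−t/τ₂) = 0.11239.
C₂ = 3.35·[1 − (22.946·0.029821 − 36.875·0.11239)/(-13.929)] = 3.35·0.75158 = 2.5178 kg/m³.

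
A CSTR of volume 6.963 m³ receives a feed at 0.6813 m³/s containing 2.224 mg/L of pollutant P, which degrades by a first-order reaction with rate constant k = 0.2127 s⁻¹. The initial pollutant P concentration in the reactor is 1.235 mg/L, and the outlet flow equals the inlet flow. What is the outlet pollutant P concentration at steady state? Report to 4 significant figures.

Accumulation = in − out − consumed: V dC/dt = Q C_in − Q C − k V C.
Steady state (dC/dt = 0): C_ss = Q C_in/(Q + kV) = C_in/(1 + kV/Q).
C_ss = 0.6813·2.224/(0.6813 + 0.2127·6.963) = 1.51521/2.16233 = 0.700731 mg/L.

0.7007 mg/L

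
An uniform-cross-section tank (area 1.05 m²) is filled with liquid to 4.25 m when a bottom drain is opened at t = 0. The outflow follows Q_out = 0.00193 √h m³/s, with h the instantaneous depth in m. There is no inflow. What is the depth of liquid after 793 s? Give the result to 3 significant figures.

1.78 m

A dh/dt = −Q_out = −0.00193 √h.
This is separable: 2 d(√h)/dt = −0.00193/A, so √h = √h₀ − (0.00193/(2A)) t.
√h = √4.25 − 0.00193·793/(2·1.05) = 2.0616 − 0.72880 = 1.3327.
h = 1.3327² = 1.7762 m.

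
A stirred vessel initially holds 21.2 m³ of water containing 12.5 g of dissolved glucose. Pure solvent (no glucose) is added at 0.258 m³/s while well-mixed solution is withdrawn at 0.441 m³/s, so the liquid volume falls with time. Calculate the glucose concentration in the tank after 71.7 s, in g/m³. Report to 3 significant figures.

Let m(t) be the amount of glucose. Volume: V(t) = V₀ + (Q_in − Q_out) t = 21.2 − 0.18300 t; V(71.7) = 8.0789 m³.
No glucose enters, so dm/dt = −Q_out · (m/V).
dm/m = −Q_out dt/(V₀ − 0.18300 t); integrating gives ln(m/m₀) = −(Q_out/(Q_in−Q_out)) ln(V/V₀).
m = m₀ (V₀/V)^(Q_out/(Q_in−Q_out)) = 12.5 × (21.2/8.0789)^(-2.4098) = 1.2224 g.
C = m/V = 1.2224/8.0789 = 0.15131 g/m³.

0.151 g/m³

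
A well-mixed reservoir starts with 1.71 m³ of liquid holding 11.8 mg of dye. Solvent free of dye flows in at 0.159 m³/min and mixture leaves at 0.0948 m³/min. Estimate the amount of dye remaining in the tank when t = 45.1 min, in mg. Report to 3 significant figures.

Let m(t) be the amount of dye. Volume: V(t) = V₀ + (Q_in − Q_out) t = 1.71 + 0.064200 t; V(45.1) = 4.6054 m³.
No dye enters, so dm/dt = −Q_out · (m/V).
Separate: dm/m = −Q_out dt/V(t) ⇒ ln(m/m₀) = −(Q_out/(Q_in−Q_out)) ln(V/V₀).
m = m₀ (V₀/V)^(Q_out/(Q_in−Q_out)) = 11.8 × (1.71/4.6054)^(1.4766) = 2.7323 mg.

2.73 mg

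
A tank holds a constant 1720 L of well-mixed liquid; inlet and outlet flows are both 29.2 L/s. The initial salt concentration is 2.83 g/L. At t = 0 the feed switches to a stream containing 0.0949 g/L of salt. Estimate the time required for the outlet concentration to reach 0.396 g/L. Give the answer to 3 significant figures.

Species balance: V dC/dt = Q(C_in − C) ⇒ τ = V/Q = 58.904 s.
C(t) = C_in + (C₀ − C_in) e^(−t/τ). Set C = 0.396 and solve for t:
e^(−t/τ) = (C − C_in)/(C₀ − C_in) = (0.396 − 0.0949)/(2.83 − 0.0949) = 0.11009
t = −τ ln(…) = 58.904 × 2.2065 = 129.97 s.

130 s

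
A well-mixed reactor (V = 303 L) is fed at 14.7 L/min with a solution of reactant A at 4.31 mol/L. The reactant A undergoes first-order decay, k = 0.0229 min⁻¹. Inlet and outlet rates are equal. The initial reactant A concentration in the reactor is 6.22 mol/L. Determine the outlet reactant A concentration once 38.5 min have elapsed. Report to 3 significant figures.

3.14 mol/L

V dC/dt = Q(C_in − C) − k V C.
This is linear with rate a = Q/V + k = 0.071415 min⁻¹.
C_ss = Q C_in/(Q + kV) = 2.9279 mol/L; C(t) = C_ss + (C₀ − C_ss) e^(−a t).
C(38.5) = 2.9279 + (3.2921)·e^(−0.071415·38.5) = 2.9279 + (3.2921)·0.063962 = 3.1385 mol/L.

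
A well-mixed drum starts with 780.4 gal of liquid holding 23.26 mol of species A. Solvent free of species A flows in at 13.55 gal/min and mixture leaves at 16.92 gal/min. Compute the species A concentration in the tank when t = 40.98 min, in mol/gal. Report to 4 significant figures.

0.01362 mol/gal

Let m(t) be the amount of species A. Volume: V(t) = V₀ + (Q_in − Q_out) t = 780.4 − 3.37000 t; V(40.98) = 642.297 gal.
Species balance (pure solvent in): dm/dt = −Q_out · m/V(t).
Separate: dm/m = −Q_out dt/V(t) ⇒ ln(m/m₀) = −(Q_out/(Q_in−Q_out)) ln(V/V₀).
m = m₀ (V₀/V)^(Q_out/(Q_in−Q_out)) = 23.26 × (780.4/642.297)^(-5.02077) = 8.74878 mol.
C = m/V = 8.74878/642.297 = 0.0136211 mol/gal.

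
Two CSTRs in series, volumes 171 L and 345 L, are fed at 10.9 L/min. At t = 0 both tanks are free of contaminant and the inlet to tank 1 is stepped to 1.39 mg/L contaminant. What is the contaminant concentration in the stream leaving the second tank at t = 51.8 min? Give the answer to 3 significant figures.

Species balance on tank i: dCᵢ/dt = (Cᵢ₋₁ − Cᵢ)/τᵢ with τᵢ = Vᵢ/Q.
τ₁ = 171/10.9 = 15.688 min; τ₂ = 345/10.9 = 31.651 min.
Tank 1: C₁ = C_in(1 − e^(−t/τ₁)). Tank 2 (τ₁ ≠ τ₂): C₂ = C_in[1 − (τ₁ e^(−t/τ₁) − τ₂ e^(−t/τ₂))/(τ₁ − τ₂)].
At t = 51.8: e^(−t/τ₁) = 0.036814, e^(−t/τ₂) = 0.19464.
C₂ = 1.39·[1 − (15.688·0.036814 − 31.651·0.19464)/(-15.963)] = 1.39·0.65025 = 0.90384 mg/L.

0.904 mg/L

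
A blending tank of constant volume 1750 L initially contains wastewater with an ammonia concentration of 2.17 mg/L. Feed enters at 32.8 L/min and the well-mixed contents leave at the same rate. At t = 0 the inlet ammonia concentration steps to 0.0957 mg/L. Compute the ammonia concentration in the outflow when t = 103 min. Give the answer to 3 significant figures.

Unsteady species balance (constant V, well mixed): V dC/dt = Q(C_in − C).
So dC/dt = (C_in − C)/τ with τ = V/Q = 1750/32.8 = 53.354 min.
Integrating: C(t) = C_in + (C₀ − C_in) e^(−t/τ).
C(103) = 0.0957 + (2.17 − 0.0957)·e^(−103/53.354) = 0.0957 + (2.0743)·0.14507 = 0.39663 mg/L.

0.397 mg/L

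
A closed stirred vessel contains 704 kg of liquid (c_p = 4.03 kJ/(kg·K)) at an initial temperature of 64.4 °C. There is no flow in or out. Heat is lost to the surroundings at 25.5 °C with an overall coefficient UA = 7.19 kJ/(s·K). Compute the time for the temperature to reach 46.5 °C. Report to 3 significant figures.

243 s

M c_p dT/dt = −UA(T − T_amb).
τ = M c_p/UA = 394.59 s; T_ss = T_amb = 25.500 °C.
T(t) = T_ss + (T₀ − T_ss)e^(−t/τ); set T = 46.5:
t = −τ ln[(T − T_ss)/(T₀ − T_ss)] = −394.59 · ln(0.53985) = 243.26 s.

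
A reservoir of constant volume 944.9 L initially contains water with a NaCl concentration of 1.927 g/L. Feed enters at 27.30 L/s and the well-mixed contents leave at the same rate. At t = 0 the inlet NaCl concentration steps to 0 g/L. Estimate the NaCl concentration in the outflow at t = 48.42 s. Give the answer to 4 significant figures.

0.4757 g/L

Transient balance on the dissolved component: V dC/dt = Q(C_in − C).
Rewrite as dC/dt + C/τ = C_in/τ, τ = V/Q = 34.6117 s.
This is linear first-order; C(t) = C_in + (C₀ − C_in) e^(−t/τ).
C(48.42) = 0 + (1.927 − 0)·e^(−48.42/34.6117) = 0 + (1.92700)·0.246857 = 0.475692 g/L.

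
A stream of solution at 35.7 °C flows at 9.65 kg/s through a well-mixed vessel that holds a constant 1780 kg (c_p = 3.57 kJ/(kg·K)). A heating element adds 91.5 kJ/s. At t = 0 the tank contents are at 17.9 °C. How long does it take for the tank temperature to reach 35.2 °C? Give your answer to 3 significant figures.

345 s

M c_p dT/dt = ṁ c_p (T_in − T) + Q̇.
τ = M/ṁ = 184.46 s; T_ss = T_in + Q̇/(ṁ c_p) = 38.356 °C.
T(t) = T_ss + (T₀ − T_ss) e^(−t/τ). Set T = 35.2:
e^(−t/τ) = (35.2 − 38.356)/(17.9 − 38.356) = 0.15428
t = −184.46 · ln(0.15428) = 344.74 s.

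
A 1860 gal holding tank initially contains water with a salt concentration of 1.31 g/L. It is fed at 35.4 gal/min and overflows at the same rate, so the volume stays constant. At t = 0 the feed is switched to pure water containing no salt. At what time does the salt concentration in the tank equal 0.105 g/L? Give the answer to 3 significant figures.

Mass balance on the solute (V constant): V dC/dt = Q(C_in − C), so τ = V/Q = 52.542 min.
C(t) = C_in + (C₀ − C_in) e^(−t/τ). Set C = 0.105 and solve for t:
e^(−t/τ) = (C − C_in)/(C₀ − C_in) = (0.105 − 0)/(1.31 − 0) = 0.080153
t = −τ ln(…) = 52.542 × 2.5238 = 132.61 min.

133 min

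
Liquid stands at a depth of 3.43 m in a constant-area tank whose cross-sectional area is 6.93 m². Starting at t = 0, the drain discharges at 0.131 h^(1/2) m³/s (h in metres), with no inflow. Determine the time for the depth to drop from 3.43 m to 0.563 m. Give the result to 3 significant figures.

With no inflow, A dh/dt = −0.131 √h.
∫ h^(−1/2) dh = −(0.131/A) ∫ dt, giving 2√h = 2√h₀ − (0.131/A) t.
t = 2A(√h₀ − √h)/0.131 = 2·6.93·(√3.43 − √0.563)/0.131
  = 13.860 × (1.8520 − 0.75033) / 0.131 = 116.56 s.

117 s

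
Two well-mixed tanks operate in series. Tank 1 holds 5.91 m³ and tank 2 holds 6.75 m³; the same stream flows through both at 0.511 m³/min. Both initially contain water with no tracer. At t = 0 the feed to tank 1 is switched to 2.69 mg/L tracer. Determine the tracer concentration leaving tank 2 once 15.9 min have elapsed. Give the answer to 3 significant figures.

Each tank obeys Vᵢ dCᵢ/dt = Q(Cᵢ₋₁ − Cᵢ), so τᵢ = Vᵢ/Q.
τ₁ = 5.91/0.511 = 11.566 min; τ₂ = 6.75/0.511 = 13.209 min.
Solving the cascade with C₁(0)=C₂(0)=0 gives C₂(t) = C_in[1 − (τ₁ e^(−t/τ₁) − τ₂ e^(−t/τ₂))/(τ₁ − τ₂)].
At t = 15.9: e^(−t/τ₁) = 0.25290, e^(−t/τ₂) = 0.30009.
C₂ = 2.69·[1 − (11.566·0.25290 − 13.209·0.30009)/(-1.6438)] = 2.69·0.36791 = 0.98969 mg/L.

0.990 mg/L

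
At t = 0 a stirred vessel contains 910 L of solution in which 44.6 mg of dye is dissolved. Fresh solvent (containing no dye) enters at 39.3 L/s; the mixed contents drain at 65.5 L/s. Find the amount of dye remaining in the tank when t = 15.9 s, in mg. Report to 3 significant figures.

9.66 mg

Let m(t) be the amount of dye. Volume: V(t) = V₀ + (Q_in − Q_out) t = 910 − 26.200 t; V(15.9) = 493.42 L.
Solute balance: dm/dt = 0 − Q_out C = −Q_out m/V(t).
dm/m = −Q_out dt/(V₀ − 26.200 t); integrating gives ln(m/m₀) = −(Q_out/(Q_in−Q_out)) ln(V/V₀).
m = m₀ (V₀/V)^(Q_out/(Q_in−Q_out)) = 44.6 × (910/493.42)^(-2.5000) = 9.6555 mg.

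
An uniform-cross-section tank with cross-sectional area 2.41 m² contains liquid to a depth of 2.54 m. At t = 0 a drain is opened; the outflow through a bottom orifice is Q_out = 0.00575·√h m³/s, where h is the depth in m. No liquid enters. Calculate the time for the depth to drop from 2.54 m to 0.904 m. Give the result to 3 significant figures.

With no inflow, A dh/dt = −0.00575 √h.
This is separable: 2 d(√h)/dt = −0.00575/A, so √h = √h₀ − (0.00575/(2A)) t.
t = 2A(√h₀ − √h)/0.00575 = 2·2.41·(√2.54 − √0.904)/0.00575
  = 4.8200 × (1.5937 − 0.95079) / 0.00575 = 538.96 s.

539 s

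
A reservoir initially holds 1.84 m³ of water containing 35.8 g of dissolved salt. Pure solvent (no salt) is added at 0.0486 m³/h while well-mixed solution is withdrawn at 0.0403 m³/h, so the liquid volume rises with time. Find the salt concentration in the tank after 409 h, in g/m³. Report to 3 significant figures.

Total volume: dV/dt = Q_in − Q_out = 0.0083000 m³/h, so V(t) = 1.84 + 0.0083000 t and V(409) = 5.2347 m³.
No salt enters, so dm/dt = −Q_out · (m/V).
dm/m = −Q_out dt/(V₀ + 0.0083000 t); integrating gives ln(m/m₀) = −(Q_out/(Q_in−Q_out)) ln(V/V₀).
m = m₀ (V₀/V)^(Q_out/(Q_in−Q_out)) = 35.8 × (1.84/5.2347)^(4.8554) = 0.22344 g.
C = m/V = 0.22344/5.2347 = 0.042685 g/m³.

0.0427 g/m³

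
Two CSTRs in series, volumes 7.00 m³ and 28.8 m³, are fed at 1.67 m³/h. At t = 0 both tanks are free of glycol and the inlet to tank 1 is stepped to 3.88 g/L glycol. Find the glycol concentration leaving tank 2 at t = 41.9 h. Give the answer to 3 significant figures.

Time constants: τᵢ = Vᵢ/Q for each well-mixed tank.
τ₁ = 7.00/1.67 = 4.1916 h; τ₂ = 28.8/1.67 = 17.246 h.
Tank 1: C₁ = C_in(1 − e^(−t/τ₁)). Tank 2 (τ₁ ≠ τ₂): C₂ = C_in[1 − (τ₁ e^(−t/τ₁) − τ₂ e^(−t/τ₂))/(τ₁ − τ₂)].
At t = 41.9: e^(−t/τ₁) = 4.5575e-05, e^(−t/τ₂) = 0.088070.
C₂ = 3.88·[1 − (4.1916·4.5575e-05 − 17.246·0.088070)/(-13.054)] = 3.88·0.88366 = 3.4286 g/L.

3.43 g/L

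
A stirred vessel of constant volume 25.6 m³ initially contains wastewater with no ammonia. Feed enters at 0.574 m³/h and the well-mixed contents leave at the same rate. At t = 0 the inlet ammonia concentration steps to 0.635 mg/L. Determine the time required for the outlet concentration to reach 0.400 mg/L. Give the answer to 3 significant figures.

44.3 h

Transient balance on the dissolved component: V dC/dt = Q(C_in − C), so τ = V/Q = 44.599 h.
C(t) = C_in + (C₀ − C_in) e^(−t/τ). Set C = 0.400 and solve for t:
e^(−t/τ) = (C − C_in)/(C₀ − C_in) = (0.400 − 0.635)/(0 − 0.635) = 0.37008
t = −τ ln(…) = 44.599 × 0.99404 = 44.333 h.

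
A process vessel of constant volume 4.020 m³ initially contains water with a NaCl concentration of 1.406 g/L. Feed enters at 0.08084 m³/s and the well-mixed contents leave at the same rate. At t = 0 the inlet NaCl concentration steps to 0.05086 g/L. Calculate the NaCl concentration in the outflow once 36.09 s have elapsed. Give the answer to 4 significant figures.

0.7067 g/L

Mass balance on the solute (V constant): V dC/dt = Q(C_in − C).
So dC/dt = (C_in − C)/τ with τ = V/Q = 4.020/0.08084 = 49.7279 s.
Integrating: C(t) = C_in + (C₀ − C_in) e^(−t/τ).
C(36.09) = 0.05086 + (1.406 − 0.05086)·e^(−36.09/49.7279) = 0.05086 + (1.35514)·0.483961 = 0.706695 g/L.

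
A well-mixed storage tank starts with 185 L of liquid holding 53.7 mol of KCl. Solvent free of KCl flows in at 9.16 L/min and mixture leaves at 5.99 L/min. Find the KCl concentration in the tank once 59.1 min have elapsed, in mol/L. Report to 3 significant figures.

Let m(t) be the amount of KCl. Volume: V(t) = V₀ + (Q_in − Q_out) t = 185 + 3.1700 t; V(59.1) = 372.35 L.
Species balance (pure solvent in): dm/dt = −Q_out · m/V(t).
Separate: dm/m = −Q_out dt/V(t) ⇒ ln(m/m₀) = −(Q_out/(Q_in−Q_out)) ln(V/V₀).
m = m₀ (V₀/V)^(Q_out/(Q_in−Q_out)) = 53.7 × (185/372.35)^(1.8896) = 14.321 mol.
C = m/V = 14.321/372.35 = 0.038460 mol/L.

0.0385 mol/L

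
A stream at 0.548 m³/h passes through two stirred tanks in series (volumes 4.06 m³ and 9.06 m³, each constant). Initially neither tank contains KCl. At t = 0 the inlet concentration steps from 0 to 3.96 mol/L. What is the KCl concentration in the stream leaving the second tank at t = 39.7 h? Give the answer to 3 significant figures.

3.33 mol/L

Species balance on tank i: dCᵢ/dt = (Cᵢ₋₁ − Cᵢ)/τᵢ with τᵢ = Vᵢ/Q.
τ₁ = 4.06/0.548 = 7.4088 h; τ₂ = 9.06/0.548 = 16.533 h.
Solving the cascade with C₁(0)=C₂(0)=0 gives C₂(t) = C_in[1 − (τ₁ e^(−t/τ₁) − τ₂ e^(−t/τ₂))/(τ₁ − τ₂)].
At t = 39.7: e^(−t/τ₁) = 0.0047079, e^(−t/τ₂) = 0.090602.
C₂ = 3.96·[1 − (7.4088·0.0047079 − 16.533·0.090602)/(-9.1241)] = 3.96·0.83965 = 3.3250 mol/L.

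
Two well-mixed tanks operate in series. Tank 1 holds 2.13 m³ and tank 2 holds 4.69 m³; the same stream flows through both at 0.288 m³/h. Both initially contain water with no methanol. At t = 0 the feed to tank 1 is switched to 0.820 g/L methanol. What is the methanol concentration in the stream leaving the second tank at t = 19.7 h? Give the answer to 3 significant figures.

0.419 g/L

Species balance on tank i: dCᵢ/dt = (Cᵢ₋₁ − Cᵢ)/τᵢ with τᵢ = Vᵢ/Q.
τ₁ = 2.13/0.288 = 7.3958 h; τ₂ = 4.69/0.288 = 16.285 h.
Solving the cascade with C₁(0)=C₂(0)=0 gives C₂(t) = C_in[1 − (τ₁ e^(−t/τ₁) − τ₂ e^(−t/τ₂))/(τ₁ − τ₂)].
At t = 19.7: e^(−t/τ₁) = 0.069693, e^(−t/τ₂) = 0.29828.
C₂ = 0.820·[1 − (7.3958·0.069693 − 16.285·0.29828)/(-8.8889)] = 0.820·0.51153 = 0.41945 g/L.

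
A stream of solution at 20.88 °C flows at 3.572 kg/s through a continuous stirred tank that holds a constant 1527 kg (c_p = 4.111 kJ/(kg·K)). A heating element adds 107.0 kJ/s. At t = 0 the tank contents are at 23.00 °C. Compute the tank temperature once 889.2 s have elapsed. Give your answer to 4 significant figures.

27.52 °C

First-law balance (no shaft work): M c_p dT/dt = ṁ c_p (T_in − T) + 107.0.
Rearrange: dT/dt = (T_ss − T)/τ with τ = M/ṁ = 427.492 s and T_ss = T_in + Q̇/(ṁ c_p) = 28.1666 °C.
Solution: T(t) = T_ss + (T₀ − T_ss) e^(−t/τ).
T(889.2) = 28.1666 + (-5.16660)·e^(−889.2/427.492) = 28.1666 + (-5.16660)·0.124925 = 27.5212 °C.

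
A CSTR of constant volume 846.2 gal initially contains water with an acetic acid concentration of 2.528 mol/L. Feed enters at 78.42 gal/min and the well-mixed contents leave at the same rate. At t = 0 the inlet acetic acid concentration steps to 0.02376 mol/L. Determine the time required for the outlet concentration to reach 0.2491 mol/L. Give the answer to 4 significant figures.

Species balance: V dC/dt = Q(C_in − C) ⇒ τ = V/Q = 10.7906 min.
C(t) = C_in + (C₀ − C_in) e^(−t/τ). Set C = 0.2491 and solve for t:
e^(−t/τ) = (C − C_in)/(C₀ − C_in) = (0.2491 − 0.02376)/(2.528 − 0.02376) = 0.0899834
t = −τ ln(…) = 10.7906 × 2.40813 = 25.9852 min.

25.99 min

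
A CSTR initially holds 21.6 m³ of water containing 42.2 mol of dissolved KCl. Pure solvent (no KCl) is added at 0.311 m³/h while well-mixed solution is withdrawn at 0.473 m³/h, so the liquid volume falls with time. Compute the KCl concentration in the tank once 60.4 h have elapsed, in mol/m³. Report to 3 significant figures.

Let m(t) be the amount of KCl. Volume: V(t) = V₀ + (Q_in − Q_out) t = 21.6 − 0.16200 t; V(60.4) = 11.815 m³.
Species balance (pure solvent in): dm/dt = −Q_out · m/V(t).
dm/m = −Q_out dt/(V₀ − 0.16200 t); integrating gives ln(m/m₀) = −(Q_out/(Q_in−Q_out)) ln(V/V₀).
m = m₀ (V₀/V)^(Q_out/(Q_in−Q_out)) = 42.2 × (21.6/11.815)^(-2.9198) = 7.2494 mol.
C = m/V = 7.2494/11.815 = 0.61356 mol/m³.

0.614 mol/m³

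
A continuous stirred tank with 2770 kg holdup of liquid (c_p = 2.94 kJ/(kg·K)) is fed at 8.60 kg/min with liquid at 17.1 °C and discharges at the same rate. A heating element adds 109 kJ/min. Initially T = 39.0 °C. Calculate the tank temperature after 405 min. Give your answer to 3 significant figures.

26.4 °C

M c_p dT/dt = ṁ c_p (T_in − T) + Q̇.
τ = M/ṁ = 322.09 min; T_ss = T_in + Q̇/(ṁ c_p) = 17.1 + 109/(8.60·2.94) = 21.411 °C.
Integrating: T(t) = T_ss + (T₀ − T_ss) e^(−t/τ).
T(405) = 21.411 + (17.589)·e^(−405/322.09) = 21.411 + (17.589)·0.28439 = 26.413 °C.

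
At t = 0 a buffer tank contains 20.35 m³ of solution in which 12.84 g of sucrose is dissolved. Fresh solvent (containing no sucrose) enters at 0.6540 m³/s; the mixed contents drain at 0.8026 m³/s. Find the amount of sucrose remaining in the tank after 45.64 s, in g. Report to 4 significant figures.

Total volume: dV/dt = Q_in − Q_out = -0.148600 m³/s, so V(t) = 20.35 − 0.148600 t and V(45.64) = 13.5679 m³.
Solute balance: dm/dt = 0 − Q_out C = −Q_out m/V(t).
dm/m = −Q_out dt/(V₀ − 0.148600 t); integrating gives ln(m/m₀) = −(Q_out/(Q_in−Q_out)) ln(V/V₀).
m = m₀ (V₀/V)^(Q_out/(Q_in−Q_out)) = 12.84 × (20.35/13.5679)^(-5.40108) = 1.43779 g.

1.438 g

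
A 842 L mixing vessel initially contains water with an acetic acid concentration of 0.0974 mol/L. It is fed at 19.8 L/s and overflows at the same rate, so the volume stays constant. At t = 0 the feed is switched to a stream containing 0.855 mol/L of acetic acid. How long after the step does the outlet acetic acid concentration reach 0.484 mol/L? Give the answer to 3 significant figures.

30.4 s

Transient balance on the dissolved component: V dC/dt = Q(C_in − C), so τ = V/Q = 42.525 s.
C(t) = C_in + (C₀ − C_in) e^(−t/τ). Set C = 0.484 and solve for t:
e^(−t/τ) = (C − C_in)/(C₀ − C_in) = (0.484 − 0.855)/(0.0974 − 0.855) = 0.48970
t = −τ ln(…) = 42.525 × 0.71395 = 30.361 s.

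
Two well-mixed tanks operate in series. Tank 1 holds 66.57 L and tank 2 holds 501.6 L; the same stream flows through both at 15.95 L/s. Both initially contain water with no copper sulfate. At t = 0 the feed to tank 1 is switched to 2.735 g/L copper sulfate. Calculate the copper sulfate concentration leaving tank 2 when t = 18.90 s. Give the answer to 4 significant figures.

Each tank obeys Vᵢ dCᵢ/dt = Q(Cᵢ₋₁ − Cᵢ), so τᵢ = Vᵢ/Q.
τ₁ = 66.57/15.95 = 4.17367 s; τ₂ = 501.6/15.95 = 31.4483 s.
Tank 1: C₁ = C_in(1 − e^(−t/τ₁)). Tank 2 (τ₁ ≠ τ₂): C₂ = C_in[1 − (τ₁ e^(−t/τ₁) − τ₂ e^(−t/τ₂))/(τ₁ − τ₂)].
At t = 18.90: e^(−t/τ₁) = 0.0107980, e^(−t/τ₂) = 0.548270.
C₂ = 2.735·[1 − (4.17367·0.0107980 − 31.4483·0.548270)/(-27.2746)] = 2.735·0.369484 = 1.01054 g/L.

1.011 g/L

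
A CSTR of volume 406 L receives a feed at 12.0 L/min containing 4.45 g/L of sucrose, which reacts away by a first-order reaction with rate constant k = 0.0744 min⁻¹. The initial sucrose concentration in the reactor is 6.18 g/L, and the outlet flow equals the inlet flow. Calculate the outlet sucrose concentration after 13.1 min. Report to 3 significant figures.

2.52 g/L

Accumulation = in − out − consumed: V dC/dt = Q C_in − Q C − k V C.
dC/dt = (Q/V) C_in − (Q/V + k) C; effective rate a = Q/V + k = 0.029557 + 0.0744 = 0.10396 min⁻¹.
C_ss = Q C_in/(Q + kV) = 1.2652 g/L; C(t) = C_ss + (C₀ − C_ss) e^(−a t).
C(13.1) = 1.2652 + (4.9148)·e^(−0.10396·13.1) = 1.2652 + (4.9148)·0.25619 = 2.5243 g/L.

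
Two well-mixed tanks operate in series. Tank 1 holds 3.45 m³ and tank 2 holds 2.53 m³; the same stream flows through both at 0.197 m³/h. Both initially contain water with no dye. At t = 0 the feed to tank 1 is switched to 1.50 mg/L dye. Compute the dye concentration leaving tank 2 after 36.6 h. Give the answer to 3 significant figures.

1.04 mg/L

Time constants: τᵢ = Vᵢ/Q for each well-mixed tank.
τ₁ = 3.45/0.197 = 17.513 h; τ₂ = 2.53/0.197 = 12.843 h.
Solving the cascade with C₁(0)=C₂(0)=0 gives C₂(t) = C_in[1 − (τ₁ e^(−t/τ₁) − τ₂ e^(−t/τ₂))/(τ₁ − τ₂)].
At t = 36.6: e^(−t/τ₁) = 0.12370, e^(−t/τ₂) = 0.057851.
C₂ = 1.50·[1 − (17.513·0.12370 − 12.843·0.057851)/(4.6701)] = 1.50·0.69522 = 1.0428 mg/L.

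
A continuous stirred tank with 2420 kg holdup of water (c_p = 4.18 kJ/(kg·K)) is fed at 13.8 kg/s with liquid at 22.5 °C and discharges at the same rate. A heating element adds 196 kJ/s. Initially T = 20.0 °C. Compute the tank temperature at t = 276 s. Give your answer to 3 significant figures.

Energy balance: M c_p dT/dt = ṁ c_p (T_in − T) + 196.
Rearrange: dT/dt = (T_ss − T)/τ with τ = M/ṁ = 175.36 s and T_ss = T_in + Q̇/(ṁ c_p) = 25.898 °C.
Integrating: T(t) = T_ss + (T₀ − T_ss) e^(−t/τ).
T(276) = 25.898 + (-5.8978)·e^(−276/175.36) = 25.898 + (-5.8978)·0.20724 = 24.676 °C.

24.7 °C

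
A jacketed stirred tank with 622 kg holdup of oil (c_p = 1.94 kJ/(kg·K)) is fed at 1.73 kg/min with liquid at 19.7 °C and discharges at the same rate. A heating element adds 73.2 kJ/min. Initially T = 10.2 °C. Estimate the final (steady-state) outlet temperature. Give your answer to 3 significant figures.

M c_p dT/dt = ṁ c_p (T_in − T) + Q̇.
At steady state dT/dt = 0 ⇒ T_ss = T_in + Q̇/(ṁ c_p) = 19.7 + 73.2/(1.73·1.94) = 41.510 °C.

41.5 °C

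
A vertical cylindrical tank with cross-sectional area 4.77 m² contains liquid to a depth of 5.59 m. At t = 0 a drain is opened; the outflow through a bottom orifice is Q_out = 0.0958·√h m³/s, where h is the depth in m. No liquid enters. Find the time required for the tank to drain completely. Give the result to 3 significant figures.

235 s

A dh/dt = −Q_out = −0.0958 √h.
∫ h^(−1/2) dh = −(0.0958/A) ∫ dt, giving 2√h = 2√h₀ − (0.0958/A) t.
Set h = 0: 2√h₀ = (0.0958/A) t_empty ⇒ t_empty = 2A√h₀/0.0958.
t_empty = 2·4.77·√5.59/0.0958 = 9.5400·2.3643/0.0958 = 235.44 s.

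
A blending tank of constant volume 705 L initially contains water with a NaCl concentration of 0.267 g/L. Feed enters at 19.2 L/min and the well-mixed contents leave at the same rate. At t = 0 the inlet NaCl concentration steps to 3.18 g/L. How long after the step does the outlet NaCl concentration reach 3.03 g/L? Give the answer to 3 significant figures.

Species balance: V dC/dt = Q(C_in − C) ⇒ τ = V/Q = 36.719 min.
C(t) = C_in + (C₀ − C_in) e^(−t/τ). Set C = 3.03 and solve for t:
e^(−t/τ) = (C − C_in)/(C₀ − C_in) = (3.03 − 3.18)/(0.267 − 3.18) = 0.051493
t = −τ ln(…) = 36.719 × 2.9663 = 108.92 min.

109 min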